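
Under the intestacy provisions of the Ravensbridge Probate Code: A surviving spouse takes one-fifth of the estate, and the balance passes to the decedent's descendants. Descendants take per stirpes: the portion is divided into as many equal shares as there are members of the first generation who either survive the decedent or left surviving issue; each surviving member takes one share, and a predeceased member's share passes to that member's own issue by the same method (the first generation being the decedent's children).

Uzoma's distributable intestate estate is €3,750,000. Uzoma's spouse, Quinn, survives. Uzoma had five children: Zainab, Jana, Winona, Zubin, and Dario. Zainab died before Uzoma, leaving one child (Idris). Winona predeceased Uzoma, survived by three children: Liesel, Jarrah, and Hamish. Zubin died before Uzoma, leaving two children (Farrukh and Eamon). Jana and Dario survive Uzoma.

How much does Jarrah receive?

Jarrah receives €200,000.

Quinn takes one-fifth of €3,750,000 = €750,000. The remaining €3,000,000 passes to the descendants.
The descendants' portion (€3,000,000) is divided into 5 shares of €600,000: Jana and Dario each take €600,000; Zainab's €600,000 share passes to Zainab's issue; Winona's €600,000 share passes to Winona's issue; Zubin's €600,000 share passes to Zubin's issue.
Zainab's share (€600,000) passes entirely to Idris.
Winona's share (€600,000) is divided into 3 shares of €200,000: Liesel, Jarrah, and Hamish each take €200,000.
Zubin's share (€600,000) is divided into 2 shares of €300,000: Farrukh and Eamon each take €300,000.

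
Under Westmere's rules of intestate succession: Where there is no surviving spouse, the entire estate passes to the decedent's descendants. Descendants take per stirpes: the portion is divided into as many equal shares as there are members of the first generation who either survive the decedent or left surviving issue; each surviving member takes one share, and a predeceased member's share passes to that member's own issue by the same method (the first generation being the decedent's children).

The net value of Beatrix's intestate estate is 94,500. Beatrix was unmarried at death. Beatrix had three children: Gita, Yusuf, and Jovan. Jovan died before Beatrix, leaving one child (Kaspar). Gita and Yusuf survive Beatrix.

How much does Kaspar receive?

Kaspar receives 31,500.

The entire 94,500 passes to the descendants.
That amount (94,500) is divided into 3 shares of 31,500: Gita and Yusuf each take 31,500; Jovan's 31,500 share passes to Jovan's issue.
Jovan's share (31,500) passes entirely to Kaspar.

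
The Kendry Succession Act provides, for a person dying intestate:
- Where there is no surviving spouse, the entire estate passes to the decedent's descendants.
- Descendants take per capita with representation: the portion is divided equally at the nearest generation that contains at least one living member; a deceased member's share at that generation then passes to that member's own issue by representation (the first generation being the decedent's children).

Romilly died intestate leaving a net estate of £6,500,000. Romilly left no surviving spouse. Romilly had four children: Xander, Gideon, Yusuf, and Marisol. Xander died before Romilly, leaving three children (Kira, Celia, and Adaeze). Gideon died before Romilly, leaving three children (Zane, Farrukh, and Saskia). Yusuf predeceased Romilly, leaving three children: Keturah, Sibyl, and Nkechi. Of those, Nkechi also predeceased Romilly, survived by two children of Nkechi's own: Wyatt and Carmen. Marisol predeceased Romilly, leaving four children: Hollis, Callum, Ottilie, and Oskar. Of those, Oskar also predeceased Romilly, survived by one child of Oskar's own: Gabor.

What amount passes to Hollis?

Hollis receives £500,000.

The entire £6,500,000 passes to the descendants.
No child survives, so the initial division is made at the grandchildren's generation.
That amount (£6,500,000) is divided into 13 shares of £500,000: Kira, Celia, Adaeze, Zane, Farrukh, Saskia, Keturah, Sibyl, Hollis, Callum, and Ottilie each take £500,000; Nkechi's £500,000 share passes to Nkechi's issue; Oskar's £500,000 share passes to Oskar's issue.
Nkechi's share (£500,000) is divided into 2 shares of £250,000: Wyatt and Carmen each take £250,000.
Oskar's share (£500,000) passes entirely to Gabor.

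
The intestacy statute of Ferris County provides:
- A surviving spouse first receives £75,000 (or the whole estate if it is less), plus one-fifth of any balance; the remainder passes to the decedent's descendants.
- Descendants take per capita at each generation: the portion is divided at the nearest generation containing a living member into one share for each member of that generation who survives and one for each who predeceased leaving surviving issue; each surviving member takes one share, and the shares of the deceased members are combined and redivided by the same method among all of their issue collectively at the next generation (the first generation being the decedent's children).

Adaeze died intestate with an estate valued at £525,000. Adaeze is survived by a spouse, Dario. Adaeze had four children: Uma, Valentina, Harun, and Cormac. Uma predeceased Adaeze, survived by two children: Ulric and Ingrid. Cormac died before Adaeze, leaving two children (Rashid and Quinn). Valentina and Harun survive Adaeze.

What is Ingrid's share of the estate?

Dario first takes £75,000, leaving a balance of £450,000. Dario then takes one-fifth of the balance (£90,000), for a total of £165,000. The remaining £360,000 passes to the descendants.
The descendants' portion (£360,000) is divided at the children's generation into 4 shares of £90,000. Valentina and Harun each take £90,000. The 2 shares of the deceased (Uma and Cormac) are combined into a pool of £180,000.
That pool (£180,000) is divided at the grandchildren's generation equally among Ulric, Ingrid, Rashid, and Quinn: £45,000 each.

Ingrid receives £45,000.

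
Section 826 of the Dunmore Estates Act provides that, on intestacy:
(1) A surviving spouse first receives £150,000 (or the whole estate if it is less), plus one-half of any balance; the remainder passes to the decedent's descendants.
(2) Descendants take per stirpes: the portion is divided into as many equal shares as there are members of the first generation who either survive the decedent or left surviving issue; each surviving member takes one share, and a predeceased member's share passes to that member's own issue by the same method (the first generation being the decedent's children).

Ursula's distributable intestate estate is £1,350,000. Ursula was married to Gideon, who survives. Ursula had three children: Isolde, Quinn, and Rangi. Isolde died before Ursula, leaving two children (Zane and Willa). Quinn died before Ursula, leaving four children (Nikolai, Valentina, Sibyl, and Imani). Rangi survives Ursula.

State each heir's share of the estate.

Gideon first takes £150,000, leaving a balance of £1,200,000. Gideon then takes one-half of the balance (£600,000), for a total of £750,000. The remaining £600,000 passes to the descendants.
The descendants' portion (£600,000) is divided into 3 shares of £200,000: Rangi takes £200,000; Isolde's £200,000 share passes to Isolde's issue; Quinn's £200,000 share passes to Quinn's issue.
Isolde's share (£200,000) is divided into 2 shares of £100,000: Zane and Willa each take £100,000.
Quinn's share (£200,000) is divided into 4 shares of £50,000: Nikolai, Valentina, Sibyl, and Imani each take £50,000.

Gideon: £750,000; Zane: £100,000; Willa: £100,000; Nikolai: £50,000; Valentina: £50,000; Sibyl: £50,000; Imani: £50,000; Rangi: £200,000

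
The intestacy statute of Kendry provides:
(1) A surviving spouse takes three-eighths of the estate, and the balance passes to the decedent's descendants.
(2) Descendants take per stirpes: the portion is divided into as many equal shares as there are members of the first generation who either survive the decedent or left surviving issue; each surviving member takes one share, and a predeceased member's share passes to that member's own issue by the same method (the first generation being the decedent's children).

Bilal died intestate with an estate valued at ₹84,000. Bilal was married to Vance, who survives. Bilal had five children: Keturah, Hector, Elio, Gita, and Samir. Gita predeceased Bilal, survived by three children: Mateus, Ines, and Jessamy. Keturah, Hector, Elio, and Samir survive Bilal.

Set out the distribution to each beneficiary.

Vance takes three-eighths of ₹84,000 = ₹31,500. The remaining ₹52,500 passes to the descendants.
The descendants' portion (₹52,500) is divided into 5 shares of ₹10,500: Keturah, Hector, Elio, and Samir each take ₹10,500; Gita's ₹10,500 share passes to Gita's issue.
Gita's share (₹10,500) is divided into 3 shares of ₹3,500: Mateus, Ines, and Jessamy each take ₹3,500.

Vance: ₹31,500; Keturah: ₹10,500; Hector: ₹10,500; Elio: ₹10,500; Mateus: ₹3,500; Ines: ₹3,500; Jessamy: ₹3,500; Samir: ₹10,500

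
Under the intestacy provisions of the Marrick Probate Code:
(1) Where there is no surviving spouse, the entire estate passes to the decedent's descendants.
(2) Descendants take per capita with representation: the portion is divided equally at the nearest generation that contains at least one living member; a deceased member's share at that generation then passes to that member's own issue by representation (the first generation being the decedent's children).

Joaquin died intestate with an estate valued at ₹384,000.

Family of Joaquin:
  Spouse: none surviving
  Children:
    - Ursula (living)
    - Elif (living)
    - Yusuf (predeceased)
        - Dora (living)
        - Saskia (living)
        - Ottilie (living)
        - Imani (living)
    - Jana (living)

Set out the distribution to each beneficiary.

Ursula: ₹96,000; Elif: ₹96,000; Dora: ₹24,000; Saskia: ₹24,000; Ottilie: ₹24,000; Imani: ₹24,000; Jana: ₹96,000

The entire ₹384,000 passes to the descendants.
That amount (₹384,000) is divided into 4 shares of ₹96,000: Ursula, Elif, and Jana each take ₹96,000; Yusuf's ₹96,000 share passes to Yusuf's issue.
Yusuf's share (₹96,000) is divided into 4 shares of ₹24,000: Dora, Saskia, Ottilie, and Imani each take ₹24,000.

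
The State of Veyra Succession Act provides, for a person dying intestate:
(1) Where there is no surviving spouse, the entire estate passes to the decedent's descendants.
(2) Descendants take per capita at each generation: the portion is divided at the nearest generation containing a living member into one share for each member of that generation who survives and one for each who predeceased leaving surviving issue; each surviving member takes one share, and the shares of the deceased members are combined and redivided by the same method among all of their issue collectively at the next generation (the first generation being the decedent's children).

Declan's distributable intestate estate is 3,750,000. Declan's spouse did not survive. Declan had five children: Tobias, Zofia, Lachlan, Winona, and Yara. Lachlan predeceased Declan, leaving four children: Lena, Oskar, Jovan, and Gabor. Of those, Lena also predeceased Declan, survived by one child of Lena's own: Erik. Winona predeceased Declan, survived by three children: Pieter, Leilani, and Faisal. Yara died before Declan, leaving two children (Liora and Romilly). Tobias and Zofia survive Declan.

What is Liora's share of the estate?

Liora receives 250,000.

The entire 3,750,000 passes to the descendants.
That amount (3,750,000) is divided at the children's generation into 5 shares of 750,000. Tobias and Zofia each take 750,000. The 3 shares of the deceased (Lachlan, Winona, and Yara) are combined into a pool of 2,250,000.
That pool (2,250,000) is divided at the grandchildren's generation into 9 shares of 250,000. Oskar, Jovan, Gabor, Pieter, Leilani, Faisal, Liora, and Romilly each take 250,000. The remaining share for the deceased Lena (250,000) is carried to the next generation.
That pool (250,000) passes entirely to Erik, the sole taker at the great-grandchildren's generation.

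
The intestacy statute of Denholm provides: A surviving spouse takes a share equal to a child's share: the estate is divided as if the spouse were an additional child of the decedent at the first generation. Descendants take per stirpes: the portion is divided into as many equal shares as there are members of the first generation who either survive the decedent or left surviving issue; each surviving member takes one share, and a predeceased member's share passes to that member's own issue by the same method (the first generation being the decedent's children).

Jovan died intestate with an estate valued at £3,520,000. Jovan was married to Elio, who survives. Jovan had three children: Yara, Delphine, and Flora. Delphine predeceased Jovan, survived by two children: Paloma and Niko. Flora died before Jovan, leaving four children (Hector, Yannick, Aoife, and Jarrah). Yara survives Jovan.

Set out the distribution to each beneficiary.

Elio: £880,000; Yara: £880,000; Paloma: £440,000; Niko: £440,000; Hector: £220,000; Yannick: £220,000; Aoife: £220,000; Jarrah: £220,000

The spouse counts as an additional share at the children's level, so there are 4 primary shares of £880,000. Elio takes one such share (£880,000).
The children's combined portion (£2,640,000) is divided into 3 shares of £880,000: Yara takes £880,000; Delphine's £880,000 share passes to Delphine's issue; Flora's £880,000 share passes to Flora's issue.
Delphine's share (£880,000) is divided into 2 shares of £440,000: Paloma and Niko each take £440,000.
Flora's share (£880,000) is divided into 4 shares of £220,000: Hector, Yannick, Aoife, and Jarrah each take £220,000.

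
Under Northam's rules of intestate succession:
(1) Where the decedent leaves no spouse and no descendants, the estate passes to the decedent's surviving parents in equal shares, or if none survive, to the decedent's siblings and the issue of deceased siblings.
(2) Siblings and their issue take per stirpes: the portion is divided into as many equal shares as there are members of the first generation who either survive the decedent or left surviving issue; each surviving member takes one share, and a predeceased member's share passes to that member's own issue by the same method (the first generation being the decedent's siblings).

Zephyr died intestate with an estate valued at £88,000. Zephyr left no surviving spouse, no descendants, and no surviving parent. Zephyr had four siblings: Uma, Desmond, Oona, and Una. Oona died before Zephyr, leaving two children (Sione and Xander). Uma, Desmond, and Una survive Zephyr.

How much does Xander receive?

The entire £88,000 passes to the siblings and their issue.
That amount (£88,000) is divided into 4 shares of £22,000: Uma, Desmond, and Una each take £22,000; Oona's £22,000 share passes to Oona's issue.
Oona's share (£22,000) is divided into 2 shares of £11,000: Sione and Xander each take £11,000.

Xander receives £11,000.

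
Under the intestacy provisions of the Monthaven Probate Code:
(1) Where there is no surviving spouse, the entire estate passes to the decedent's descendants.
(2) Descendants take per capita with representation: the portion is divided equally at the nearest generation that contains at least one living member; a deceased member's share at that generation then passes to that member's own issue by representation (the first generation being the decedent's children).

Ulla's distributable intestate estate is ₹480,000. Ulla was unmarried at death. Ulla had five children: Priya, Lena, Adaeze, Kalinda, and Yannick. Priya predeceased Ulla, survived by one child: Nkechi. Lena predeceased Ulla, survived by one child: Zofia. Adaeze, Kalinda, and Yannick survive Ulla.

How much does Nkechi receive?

The entire ₹480,000 passes to the descendants.
That amount (₹480,000) is divided into 5 shares of ₹96,000: Adaeze, Kalinda, and Yannick each take ₹96,000; Priya's ₹96,000 share passes to Priya's issue; Lena's ₹96,000 share passes to Lena's issue.
Priya's share (₹96,000) passes entirely to Nkechi.
Lena's share (₹96,000) passes entirely to Zofia.

Nkechi receives ₹96,000.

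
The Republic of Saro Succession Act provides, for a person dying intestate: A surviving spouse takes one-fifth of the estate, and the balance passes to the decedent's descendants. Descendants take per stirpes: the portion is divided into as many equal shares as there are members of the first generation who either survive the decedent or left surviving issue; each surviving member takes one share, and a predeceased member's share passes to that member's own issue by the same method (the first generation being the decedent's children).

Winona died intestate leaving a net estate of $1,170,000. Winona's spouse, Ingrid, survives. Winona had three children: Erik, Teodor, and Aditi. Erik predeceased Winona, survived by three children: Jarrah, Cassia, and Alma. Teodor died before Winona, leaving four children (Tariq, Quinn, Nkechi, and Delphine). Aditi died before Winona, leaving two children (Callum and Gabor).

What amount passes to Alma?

Alma receives $104,000.

Ingrid takes one-fifth of $1,170,000 = $234,000. The remaining $936,000 passes to the descendants.
The descendants' portion ($936,000) is divided into 3 shares of $312,000: Erik's $312,000 share passes to Erik's issue; Teodor's $312,000 share passes to Teodor's issue; Aditi's $312,000 share passes to Aditi's issue.
Erik's share ($312,000) is divided into 3 shares of $104,000: Jarrah, Cassia, and Alma each take $104,000.
Teodor's share ($312,000) is divided into 4 shares of $78,000: Tariq, Quinn, Nkechi, and Delphine each take $78,000.
Aditi's share ($312,000) is divided into 2 shares of $156,000: Callum and Gabor each take $156,000.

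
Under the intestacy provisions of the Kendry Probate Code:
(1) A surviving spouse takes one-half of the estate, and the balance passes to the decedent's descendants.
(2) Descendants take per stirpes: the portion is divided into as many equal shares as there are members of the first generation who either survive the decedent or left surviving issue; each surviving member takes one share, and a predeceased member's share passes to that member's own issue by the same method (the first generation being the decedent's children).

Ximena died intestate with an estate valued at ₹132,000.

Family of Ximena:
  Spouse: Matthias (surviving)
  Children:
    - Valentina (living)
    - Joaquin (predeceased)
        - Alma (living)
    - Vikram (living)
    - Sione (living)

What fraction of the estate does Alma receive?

Matthias takes one-half of ₹132,000 = ₹66,000. The remaining ₹66,000 passes to the descendants.
The descendants' portion (₹66,000) is divided into 4 shares of ₹16,500: Valentina, Vikram, and Sione each take ₹16,500; Joaquin's ₹16,500 share passes to Joaquin's issue.
Joaquin's share (₹16,500) passes entirely to Alma.

Alma receives 1/8 of the estate.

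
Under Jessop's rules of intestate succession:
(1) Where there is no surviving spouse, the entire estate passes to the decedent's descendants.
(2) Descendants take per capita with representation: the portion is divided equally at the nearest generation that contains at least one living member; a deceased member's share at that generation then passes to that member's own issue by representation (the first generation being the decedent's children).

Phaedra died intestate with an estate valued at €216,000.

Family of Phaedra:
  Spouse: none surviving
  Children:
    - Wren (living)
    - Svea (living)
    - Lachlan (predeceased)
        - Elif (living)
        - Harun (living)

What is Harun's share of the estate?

The entire €216,000 passes to the descendants.
That amount (€216,000) is divided into 3 shares of €72,000: Wren and Svea each take €72,000; Lachlan's €72,000 share passes to Lachlan's issue.
Lachlan's share (€72,000) is divided into 2 shares of €36,000: Elif and Harun each take €36,000.

Harun receives €36,000.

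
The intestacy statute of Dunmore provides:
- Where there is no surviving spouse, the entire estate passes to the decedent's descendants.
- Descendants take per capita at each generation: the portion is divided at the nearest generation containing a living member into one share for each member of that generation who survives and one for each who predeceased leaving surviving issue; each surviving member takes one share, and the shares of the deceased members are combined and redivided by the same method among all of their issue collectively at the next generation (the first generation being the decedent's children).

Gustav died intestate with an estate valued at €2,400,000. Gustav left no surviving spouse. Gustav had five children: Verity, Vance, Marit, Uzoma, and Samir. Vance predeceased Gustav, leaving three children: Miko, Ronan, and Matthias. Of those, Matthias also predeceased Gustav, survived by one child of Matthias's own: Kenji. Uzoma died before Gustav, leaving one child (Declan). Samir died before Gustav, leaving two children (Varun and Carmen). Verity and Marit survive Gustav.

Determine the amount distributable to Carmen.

Carmen receives €240,000.

The entire €2,400,000 passes to the descendants.
That amount (€2,400,000) is divided at the children's generation into 5 shares of €480,000. Verity and Marit each take €480,000. The 3 shares of the deceased (Vance, Uzoma, and Samir) are combined into a pool of €1,440,000.
That pool (€1,440,000) is divided at the grandchildren's generation into 6 shares of €240,000. Miko, Ronan, Declan, Varun, and Carmen each take €240,000. The remaining share for the deceased Matthias (€240,000) is carried to the next generation.
That pool (€240,000) passes entirely to Kenji, the sole taker at the great-grandchildren's generation.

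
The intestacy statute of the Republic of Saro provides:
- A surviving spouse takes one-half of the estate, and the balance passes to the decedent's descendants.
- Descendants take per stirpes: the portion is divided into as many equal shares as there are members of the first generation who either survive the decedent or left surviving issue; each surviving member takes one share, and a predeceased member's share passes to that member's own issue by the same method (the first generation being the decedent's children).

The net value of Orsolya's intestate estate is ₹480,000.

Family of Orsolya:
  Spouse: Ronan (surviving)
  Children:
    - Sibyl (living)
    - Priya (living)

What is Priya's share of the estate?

Priya receives ₹120,000.

Ronan takes one-half of ₹480,000 = ₹240,000. The remaining ₹240,000 passes to the descendants.
The descendants' portion (₹240,000) is divided into 2 shares of ₹120,000: Sibyl and Priya each take ₹120,000.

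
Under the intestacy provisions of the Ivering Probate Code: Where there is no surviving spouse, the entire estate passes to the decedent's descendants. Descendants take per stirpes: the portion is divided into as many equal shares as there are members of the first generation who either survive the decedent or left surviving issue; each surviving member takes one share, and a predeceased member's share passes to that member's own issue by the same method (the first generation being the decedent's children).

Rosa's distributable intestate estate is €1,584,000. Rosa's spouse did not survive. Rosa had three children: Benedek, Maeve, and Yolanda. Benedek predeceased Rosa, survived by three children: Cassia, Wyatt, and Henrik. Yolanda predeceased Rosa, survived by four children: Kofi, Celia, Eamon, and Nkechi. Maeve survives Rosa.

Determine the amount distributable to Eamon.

The entire €1,584,000 passes to the descendants.
That amount (€1,584,000) is divided into 3 shares of €528,000: Maeve takes €528,000; Benedek's €528,000 share passes to Benedek's issue; Yolanda's €528,000 share passes to Yolanda's issue.
Benedek's share (€528,000) is divided into 3 shares of €176,000: Cassia, Wyatt, and Henrik each take €176,000.
Yolanda's share (€528,000) is divided into 4 shares of €132,000: Kofi, Celia, Eamon, and Nkechi each take €132,000.

Eamon receives €132,000.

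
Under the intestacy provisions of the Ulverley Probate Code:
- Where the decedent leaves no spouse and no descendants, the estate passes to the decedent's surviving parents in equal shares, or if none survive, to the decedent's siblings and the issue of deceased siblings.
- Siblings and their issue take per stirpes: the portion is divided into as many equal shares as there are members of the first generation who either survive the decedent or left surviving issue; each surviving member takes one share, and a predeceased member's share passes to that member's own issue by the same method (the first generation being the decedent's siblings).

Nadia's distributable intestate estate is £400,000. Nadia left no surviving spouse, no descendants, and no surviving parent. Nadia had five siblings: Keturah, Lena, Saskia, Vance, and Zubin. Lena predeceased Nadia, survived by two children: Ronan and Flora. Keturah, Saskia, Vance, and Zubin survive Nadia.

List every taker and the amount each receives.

The entire £400,000 passes to the siblings and their issue.
That amount (£400,000) is divided into 5 shares of £80,000: Keturah, Saskia, Vance, and Zubin each take £80,000; Lena's £80,000 share passes to Lena's issue.
Lena's share (£80,000) is divided into 2 shares of £40,000: Ronan and Flora each take £40,000.

Keturah: £80,000; Ronan: £40,000; Flora: £40,000; Saskia: £80,000; Vance: £80,000; Zubin: £80,000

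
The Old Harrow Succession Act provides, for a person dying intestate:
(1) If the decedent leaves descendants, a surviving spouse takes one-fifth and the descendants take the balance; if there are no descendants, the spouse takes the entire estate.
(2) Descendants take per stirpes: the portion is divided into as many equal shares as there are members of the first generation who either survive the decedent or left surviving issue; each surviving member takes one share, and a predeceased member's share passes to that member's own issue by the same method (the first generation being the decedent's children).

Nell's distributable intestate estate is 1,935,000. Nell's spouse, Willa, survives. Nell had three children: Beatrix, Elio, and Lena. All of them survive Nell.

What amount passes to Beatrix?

Beatrix receives 516,000.

Willa takes one-fifth of 1,935,000 = 387,000. The remaining 1,548,000 passes to the descendants.
The descendants' portion (1,548,000) is divided into 3 shares of 516,000: Beatrix, Elio, and Lena each take 516,000.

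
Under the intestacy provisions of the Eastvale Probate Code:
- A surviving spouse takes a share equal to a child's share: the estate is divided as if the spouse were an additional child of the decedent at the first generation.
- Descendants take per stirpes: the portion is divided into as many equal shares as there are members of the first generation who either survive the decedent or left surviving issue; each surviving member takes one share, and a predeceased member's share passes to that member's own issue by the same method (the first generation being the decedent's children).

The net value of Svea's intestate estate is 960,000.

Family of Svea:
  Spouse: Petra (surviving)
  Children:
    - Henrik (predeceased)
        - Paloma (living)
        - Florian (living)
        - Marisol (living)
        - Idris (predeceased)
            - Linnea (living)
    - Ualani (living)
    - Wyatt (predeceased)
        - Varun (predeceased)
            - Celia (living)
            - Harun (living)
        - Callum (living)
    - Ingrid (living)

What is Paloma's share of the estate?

The spouse counts as an additional share at the children's level, so there are 5 primary shares of 192,000. Petra takes one such share (192,000).
The children's combined portion (768,000) is divided into 4 shares of 192,000: Ualani and Ingrid each take 192,000; Henrik's 192,000 share passes to Henrik's issue; Wyatt's 192,000 share passes to Wyatt's issue.
Henrik's share (192,000) is divided into 4 shares of 48,000: Paloma, Florian, and Marisol each take 48,000; Idris's 48,000 share passes to Idris's issue.
Idris's share (48,000) passes entirely to Linnea.
Wyatt's share (192,000) is divided into 2 shares of 96,000: Callum takes 96,000; Varun's 96,000 share passes to Varun's issue.
Varun's share (96,000) is divided into 2 shares of 48,000: Celia and Harun each take 48,000.

Paloma receives 48,000.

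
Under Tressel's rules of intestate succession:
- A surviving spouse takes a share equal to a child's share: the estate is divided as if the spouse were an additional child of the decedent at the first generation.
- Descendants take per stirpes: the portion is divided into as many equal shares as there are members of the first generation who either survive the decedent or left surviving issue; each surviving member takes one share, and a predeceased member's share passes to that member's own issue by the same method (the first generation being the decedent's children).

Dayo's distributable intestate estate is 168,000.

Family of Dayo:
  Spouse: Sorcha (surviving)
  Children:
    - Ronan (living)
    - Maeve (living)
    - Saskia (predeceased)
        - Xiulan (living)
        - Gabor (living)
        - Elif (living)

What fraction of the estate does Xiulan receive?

The spouse counts as an additional share at the children's level, so there are 4 primary shares of 42,000. Sorcha takes one such share (42,000).
The children's combined portion (126,000) is divided into 3 shares of 42,000: Ronan and Maeve each take 42,000; Saskia's 42,000 share passes to Saskia's issue.
Saskia's share (42,000) is divided into 3 shares of 14,000: Xiulan, Gabor, and Elif each take 14,000.

Xiulan receives 1/12 of the estate.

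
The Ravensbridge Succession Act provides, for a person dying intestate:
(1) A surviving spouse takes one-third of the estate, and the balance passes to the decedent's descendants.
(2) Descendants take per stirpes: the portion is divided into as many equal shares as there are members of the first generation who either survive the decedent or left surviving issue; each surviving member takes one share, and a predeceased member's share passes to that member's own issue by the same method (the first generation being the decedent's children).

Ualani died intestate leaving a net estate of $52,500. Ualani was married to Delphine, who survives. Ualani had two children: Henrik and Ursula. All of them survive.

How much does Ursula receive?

Ursula receives $17,500.

Delphine takes one-third of $52,500 = $17,500. The remaining $35,000 passes to the descendants.
The descendants' portion ($35,000) is divided into 2 shares of $17,500: Henrik and Ursula each take $17,500.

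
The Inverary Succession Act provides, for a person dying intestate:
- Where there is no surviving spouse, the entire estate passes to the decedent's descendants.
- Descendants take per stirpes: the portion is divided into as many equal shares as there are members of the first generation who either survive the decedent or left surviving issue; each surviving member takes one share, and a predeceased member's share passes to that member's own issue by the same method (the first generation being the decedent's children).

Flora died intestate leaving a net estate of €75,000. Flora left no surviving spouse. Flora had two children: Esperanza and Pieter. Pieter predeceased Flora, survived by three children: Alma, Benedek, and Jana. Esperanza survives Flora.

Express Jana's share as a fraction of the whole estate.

Jana receives 1/6 of the estate.

The entire €75,000 passes to the descendants.
That amount (€75,000) is divided into 2 shares of €37,500: Esperanza takes €37,500; Pieter's €37,500 share passes to Pieter's issue.
Pieter's share (€37,500) is divided into 3 shares of €12,500: Alma, Benedek, and Jana each take €12,500.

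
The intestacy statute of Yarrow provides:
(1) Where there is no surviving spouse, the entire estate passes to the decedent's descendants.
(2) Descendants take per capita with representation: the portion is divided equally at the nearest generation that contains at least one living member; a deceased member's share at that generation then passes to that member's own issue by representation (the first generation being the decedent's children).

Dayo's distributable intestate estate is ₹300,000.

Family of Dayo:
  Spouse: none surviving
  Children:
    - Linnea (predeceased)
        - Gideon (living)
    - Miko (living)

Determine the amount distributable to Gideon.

The entire ₹300,000 passes to the descendants.
That amount (₹300,000) is divided into 2 shares of ₹150,000: Miko takes ₹150,000; Linnea's ₹150,000 share passes to Linnea's issue.
Linnea's share (₹150,000) passes entirely to Gideon.

Gideon receives ₹150,000.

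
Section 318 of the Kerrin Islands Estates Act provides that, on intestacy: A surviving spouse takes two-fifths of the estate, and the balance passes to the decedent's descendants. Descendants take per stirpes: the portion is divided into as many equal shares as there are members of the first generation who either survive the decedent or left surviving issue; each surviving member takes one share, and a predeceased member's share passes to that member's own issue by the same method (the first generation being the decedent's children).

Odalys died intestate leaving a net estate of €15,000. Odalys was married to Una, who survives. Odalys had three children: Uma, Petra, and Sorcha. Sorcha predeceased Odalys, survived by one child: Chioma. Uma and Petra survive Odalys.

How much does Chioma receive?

Chioma receives €3,000.

Una takes two-fifths of €15,000 = €6,000. The remaining €9,000 passes to the descendants.
The descendants' portion (€9,000) is divided into 3 shares of €3,000: Uma and Petra each take €3,000; Sorcha's €3,000 share passes to Sorcha's issue.
Sorcha's share (€3,000) passes entirely to Chioma.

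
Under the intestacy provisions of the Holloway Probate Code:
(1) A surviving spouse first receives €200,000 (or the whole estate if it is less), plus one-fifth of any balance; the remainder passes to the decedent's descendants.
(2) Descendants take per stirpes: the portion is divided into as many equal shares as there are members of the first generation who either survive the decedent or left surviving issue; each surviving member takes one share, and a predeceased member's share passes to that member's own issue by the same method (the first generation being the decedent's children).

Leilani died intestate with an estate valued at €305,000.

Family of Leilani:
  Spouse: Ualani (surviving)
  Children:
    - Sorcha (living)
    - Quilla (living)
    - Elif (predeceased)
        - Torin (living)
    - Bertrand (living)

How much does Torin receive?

Ualani first takes €200,000, leaving a balance of €105,000. Ualani then takes one-fifth of the balance (€21,000), for a total of €221,000. The remaining €84,000 passes to the descendants.
The descendants' portion (€84,000) is divided into 4 shares of €21,000: Sorcha, Quilla, and Bertrand each take €21,000; Elif's €21,000 share passes to Elif's issue.
Elif's share (€21,000) passes entirely to Torin.

Torin receives €21,000.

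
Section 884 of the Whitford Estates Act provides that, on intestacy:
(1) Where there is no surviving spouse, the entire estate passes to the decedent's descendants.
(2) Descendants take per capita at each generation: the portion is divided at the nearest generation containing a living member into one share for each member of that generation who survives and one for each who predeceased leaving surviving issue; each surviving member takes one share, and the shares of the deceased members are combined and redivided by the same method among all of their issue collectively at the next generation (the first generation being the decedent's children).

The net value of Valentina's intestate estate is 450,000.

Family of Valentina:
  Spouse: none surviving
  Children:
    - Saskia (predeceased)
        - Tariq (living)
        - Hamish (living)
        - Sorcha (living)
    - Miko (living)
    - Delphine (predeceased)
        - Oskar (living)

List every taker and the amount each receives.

The entire 450,000 passes to the descendants.
That amount (450,000) is divided at the children's generation into 3 shares of 150,000. Miko takes 150,000. The 2 shares of the deceased (Saskia and Delphine) are combined into a pool of 300,000.
That pool (300,000) is divided at the grandchildren's generation equally among Tariq, Hamish, Sorcha, and Oskar: 75,000 each.

Tariq: 75,000; Hamish: 75,000; Sorcha: 75,000; Miko: 150,000; Oskar: 75,000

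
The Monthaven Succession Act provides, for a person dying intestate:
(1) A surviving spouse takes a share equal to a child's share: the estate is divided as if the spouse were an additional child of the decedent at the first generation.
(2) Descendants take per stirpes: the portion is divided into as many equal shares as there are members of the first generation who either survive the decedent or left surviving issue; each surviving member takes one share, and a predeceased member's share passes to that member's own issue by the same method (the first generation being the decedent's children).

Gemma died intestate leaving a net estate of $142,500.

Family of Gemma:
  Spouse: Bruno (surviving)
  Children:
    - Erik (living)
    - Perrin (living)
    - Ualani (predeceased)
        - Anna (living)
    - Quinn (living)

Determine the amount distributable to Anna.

The spouse counts as an additional share at the children's level, so there are 5 primary shares of $28,500. Bruno takes one such share ($28,500).
The children's combined portion ($114,000) is divided into 4 shares of $28,500: Erik, Perrin, and Quinn each take $28,500; Ualani's $28,500 share passes to Ualani's issue.
Ualani's share ($28,500) passes entirely to Anna.

Anna receives $28,500.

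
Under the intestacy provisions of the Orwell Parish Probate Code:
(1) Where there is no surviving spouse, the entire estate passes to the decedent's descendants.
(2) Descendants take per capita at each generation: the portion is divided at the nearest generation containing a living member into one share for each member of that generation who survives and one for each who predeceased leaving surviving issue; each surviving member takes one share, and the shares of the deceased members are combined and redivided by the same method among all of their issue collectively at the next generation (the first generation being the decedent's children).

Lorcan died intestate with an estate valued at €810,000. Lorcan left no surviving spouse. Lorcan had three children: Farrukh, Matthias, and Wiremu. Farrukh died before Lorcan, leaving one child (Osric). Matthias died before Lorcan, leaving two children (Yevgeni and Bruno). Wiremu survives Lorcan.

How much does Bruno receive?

Bruno receives €180,000.

The entire €810,000 passes to the descendants.
That amount (€810,000) is divided at the children's generation into 3 shares of €270,000. Wiremu takes €270,000. The 2 shares of the deceased (Farrukh and Matthias) are combined into a pool of €540,000.
That pool (€540,000) is divided at the grandchildren's generation equally among Osric, Yevgeni, and Bruno: €180,000 each.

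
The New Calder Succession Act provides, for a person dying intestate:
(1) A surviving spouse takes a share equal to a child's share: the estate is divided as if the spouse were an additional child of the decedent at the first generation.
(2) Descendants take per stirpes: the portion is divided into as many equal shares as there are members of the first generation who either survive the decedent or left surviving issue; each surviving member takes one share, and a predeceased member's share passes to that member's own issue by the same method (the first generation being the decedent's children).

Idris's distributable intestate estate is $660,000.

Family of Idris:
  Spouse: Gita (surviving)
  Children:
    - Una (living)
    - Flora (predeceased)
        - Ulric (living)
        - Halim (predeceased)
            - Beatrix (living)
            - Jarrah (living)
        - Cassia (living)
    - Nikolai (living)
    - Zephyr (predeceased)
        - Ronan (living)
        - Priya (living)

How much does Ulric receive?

The spouse counts as an additional share at the children's level, so there are 5 primary shares of $132,000. Gita takes one such share ($132,000).
The children's combined portion ($528,000) is divided into 4 shares of $132,000: Una and Nikolai each take $132,000; Flora's $132,000 share passes to Flora's issue; Zephyr's $132,000 share passes to Zephyr's issue.
Flora's share ($132,000) is divided into 3 shares of $44,000: Ulric and Cassia each take $44,000; Halim's $44,000 share passes to Halim's issue.
Halim's share ($44,000) is divided into 2 shares of $22,000: Beatrix and Jarrah each take $22,000.
Zephyr's share ($132,000) is divided into 2 shares of $66,000: Ronan and Priya each take $66,000.

Ulric receives $44,000.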